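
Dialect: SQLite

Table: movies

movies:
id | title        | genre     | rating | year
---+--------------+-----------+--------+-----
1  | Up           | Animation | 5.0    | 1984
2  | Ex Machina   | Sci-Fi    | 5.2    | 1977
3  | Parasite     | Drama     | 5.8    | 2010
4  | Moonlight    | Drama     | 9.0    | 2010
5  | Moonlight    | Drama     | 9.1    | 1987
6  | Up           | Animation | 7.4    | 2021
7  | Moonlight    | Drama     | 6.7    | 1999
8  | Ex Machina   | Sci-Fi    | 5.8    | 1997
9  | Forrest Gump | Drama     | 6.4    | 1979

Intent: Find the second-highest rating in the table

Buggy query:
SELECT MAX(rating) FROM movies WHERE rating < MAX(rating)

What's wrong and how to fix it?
Bug: MAX(rating) on the right of the comparison is an aggregate-in-WHERE error

Fix: Put the inner MAX in a scalar subquery

Corrected query:
SELECT MAX(rating) FROM movies WHERE rating < (SELECT MAX(rating) FROM movies)

Result:
MAX(rating)
-----------
9          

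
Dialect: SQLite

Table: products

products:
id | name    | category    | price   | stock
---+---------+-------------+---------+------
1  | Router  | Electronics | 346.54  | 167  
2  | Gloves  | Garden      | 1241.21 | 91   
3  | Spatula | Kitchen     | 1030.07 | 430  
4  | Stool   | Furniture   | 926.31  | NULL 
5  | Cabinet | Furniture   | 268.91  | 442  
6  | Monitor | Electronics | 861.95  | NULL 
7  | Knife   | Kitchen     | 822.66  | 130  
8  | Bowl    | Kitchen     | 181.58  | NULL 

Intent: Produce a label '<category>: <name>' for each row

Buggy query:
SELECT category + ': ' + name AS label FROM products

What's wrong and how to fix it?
Bug: '+' is numeric addition; on text columns SQLite converts them to 0 instead of concatenating

Fix: Use the || operator for string concatenation

Corrected query:
SELECT category || ': ' || name AS label FROM products

Result:
label               
--------------------
Electronics: Router 
Garden: Gloves      
Kitchen: Spatula    
Furniture: Stool    
Furniture: Cabinet  
Electronics: Monitor
Kitchen: Knife      
Kitchen: Bowl       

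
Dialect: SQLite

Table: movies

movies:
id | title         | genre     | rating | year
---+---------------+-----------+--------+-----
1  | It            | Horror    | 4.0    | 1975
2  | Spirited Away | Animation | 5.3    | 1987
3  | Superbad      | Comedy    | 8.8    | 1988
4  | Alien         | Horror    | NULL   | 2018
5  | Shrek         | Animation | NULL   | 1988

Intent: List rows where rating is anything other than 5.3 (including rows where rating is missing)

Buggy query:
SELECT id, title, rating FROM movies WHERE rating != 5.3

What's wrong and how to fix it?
Bug: Inequality against NULL is unknown, not true; rows with NULL are dropped

Fix: Add an explicit OR rating IS NULL to include the missing-value rows

Corrected query:
SELECT id, title, rating FROM movies WHERE rating != 5.3 OR rating IS NULL

Result:
id | title    | rating
---+----------+-------
1  | It       | 4     
3  | Superbad | 8.8   
4  | Alien    | NULL  
5  | Shrek    | NULL  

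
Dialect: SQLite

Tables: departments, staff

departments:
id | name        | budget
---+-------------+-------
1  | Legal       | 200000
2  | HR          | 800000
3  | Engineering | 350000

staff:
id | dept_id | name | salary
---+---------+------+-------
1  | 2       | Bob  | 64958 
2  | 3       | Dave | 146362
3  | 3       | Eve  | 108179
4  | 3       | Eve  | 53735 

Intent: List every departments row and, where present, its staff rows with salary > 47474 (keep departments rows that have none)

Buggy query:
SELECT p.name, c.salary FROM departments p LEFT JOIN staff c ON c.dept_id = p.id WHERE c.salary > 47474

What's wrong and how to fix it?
Bug: Filtering c.salary in WHERE discards the NULL rows produced by LEFT JOIN, turning it into an inner join

Fix: Move the right-table condition into the ON clause so unmatched parents are kept

Corrected query:
SELECT p.name, c.salary FROM departments p LEFT JOIN staff c ON c.dept_id = p.id AND c.salary > 47474

Result:
name        | salary
------------+-------
Legal       | NULL  
HR          | 64958 
Engineering | 53735 
Engineering | 108179
Engineering | 146362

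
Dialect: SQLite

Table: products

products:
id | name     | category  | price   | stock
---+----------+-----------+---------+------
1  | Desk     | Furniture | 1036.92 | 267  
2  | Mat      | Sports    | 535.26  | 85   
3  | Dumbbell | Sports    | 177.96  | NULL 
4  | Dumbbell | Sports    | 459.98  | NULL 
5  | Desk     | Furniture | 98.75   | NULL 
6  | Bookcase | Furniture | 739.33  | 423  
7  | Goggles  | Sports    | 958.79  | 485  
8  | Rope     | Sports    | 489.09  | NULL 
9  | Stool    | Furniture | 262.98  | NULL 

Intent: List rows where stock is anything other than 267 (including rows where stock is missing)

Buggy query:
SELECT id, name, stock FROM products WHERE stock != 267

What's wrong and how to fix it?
Bug: 'stock != 267' is unknown when stock is NULL, so NULL rows are silently excluded

Fix: Add an explicit OR stock IS NULL to include the missing-value rows

Corrected query:
SELECT id, name, stock FROM products WHERE stock != 267 OR stock IS NULL

Result:
id | name     | stock
---+----------+------
2  | Mat      | 85   
3  | Dumbbell | NULL 
4  | Dumbbell | NULL 
5  | Desk     | NULL 
6  | Bookcase | 423  
7  | Goggles  | 485  
8  | Rope     | NULL 
9  | Stool    | NULL 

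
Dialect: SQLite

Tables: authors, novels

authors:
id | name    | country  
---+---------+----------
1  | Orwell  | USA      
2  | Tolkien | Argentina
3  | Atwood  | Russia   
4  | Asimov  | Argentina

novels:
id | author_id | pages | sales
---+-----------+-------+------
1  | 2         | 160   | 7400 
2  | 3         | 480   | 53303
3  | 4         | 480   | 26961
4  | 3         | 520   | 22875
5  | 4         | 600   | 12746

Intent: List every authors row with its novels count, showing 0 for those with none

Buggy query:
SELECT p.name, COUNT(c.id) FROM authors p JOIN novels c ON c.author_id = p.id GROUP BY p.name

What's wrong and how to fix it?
Bug: An inner join excludes parents with zero children

Fix: Use LEFT JOIN so parents without children still appear (COUNT(c.id) gives 0)

Corrected query:
SELECT p.name, COUNT(c.id) FROM authors p LEFT JOIN novels c ON c.author_id = p.id GROUP BY p.name

Result:
name    | COUNT(c.id)
--------+------------
Asimov  | 2          
Atwood  | 2          
Orwell  | 0          
Tolkien | 1          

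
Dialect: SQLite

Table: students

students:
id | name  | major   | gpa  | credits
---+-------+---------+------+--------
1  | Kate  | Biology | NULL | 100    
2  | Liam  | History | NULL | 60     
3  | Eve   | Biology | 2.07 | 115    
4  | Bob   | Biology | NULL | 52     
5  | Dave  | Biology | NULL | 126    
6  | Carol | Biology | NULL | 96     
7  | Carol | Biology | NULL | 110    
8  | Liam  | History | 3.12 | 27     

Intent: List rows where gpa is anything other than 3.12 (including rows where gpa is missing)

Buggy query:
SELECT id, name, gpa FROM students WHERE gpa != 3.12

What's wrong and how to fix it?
Bug: Inequality against NULL is unknown, not true; rows with NULL are dropped

Fix: Handle NULL separately with IS NULL alongside the inequality

Corrected query:
SELECT id, name, gpa FROM students WHERE gpa != 3.12 OR gpa IS NULL

Result:
id | name  | gpa 
---+-------+-----
1  | Kate  | NULL
2  | Liam  | NULL
3  | Eve   | 2.07
4  | Bob   | NULL
5  | Dave  | NULL
6  | Carol | NULL
7  | Carol | NULL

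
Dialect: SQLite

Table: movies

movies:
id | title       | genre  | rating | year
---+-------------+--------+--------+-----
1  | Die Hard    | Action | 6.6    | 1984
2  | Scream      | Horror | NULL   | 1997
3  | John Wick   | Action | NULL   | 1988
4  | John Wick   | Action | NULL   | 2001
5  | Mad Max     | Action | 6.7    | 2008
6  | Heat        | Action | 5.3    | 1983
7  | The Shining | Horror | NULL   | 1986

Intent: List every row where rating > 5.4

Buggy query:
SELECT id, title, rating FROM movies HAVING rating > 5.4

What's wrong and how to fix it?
Bug: HAVING filters the output of aggregation, but this query has no GROUP BY and no aggregate functions, so SQLite rejects it (HAVING clause on a non-aggregate query); the condition here is per row

Fix: Use WHERE for row-level filtering

Corrected query:
SELECT id, title, rating FROM movies WHERE rating > 5.4

Result:
id | title    | rating
---+----------+-------
1  | Die Hard | 6.6   
5  | Mad Max  | 6.7   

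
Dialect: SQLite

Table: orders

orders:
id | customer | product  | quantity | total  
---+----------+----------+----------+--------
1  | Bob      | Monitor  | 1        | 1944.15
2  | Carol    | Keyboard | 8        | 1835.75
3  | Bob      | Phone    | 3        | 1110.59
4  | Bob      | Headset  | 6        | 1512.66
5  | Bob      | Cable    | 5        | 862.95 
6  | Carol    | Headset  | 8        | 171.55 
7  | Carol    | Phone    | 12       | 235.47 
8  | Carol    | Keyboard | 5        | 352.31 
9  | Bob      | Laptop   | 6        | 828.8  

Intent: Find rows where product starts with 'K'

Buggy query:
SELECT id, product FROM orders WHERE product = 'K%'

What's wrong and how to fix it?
Bug: '=' compares the literal string including the % character; pattern matching needs LIKE

Fix: Use LIKE for wildcard pattern matching

Corrected query:
SELECT id, product FROM orders WHERE product LIKE 'K%'

Result:
id | product 
---+---------
2  | Keyboard
8  | Keyboard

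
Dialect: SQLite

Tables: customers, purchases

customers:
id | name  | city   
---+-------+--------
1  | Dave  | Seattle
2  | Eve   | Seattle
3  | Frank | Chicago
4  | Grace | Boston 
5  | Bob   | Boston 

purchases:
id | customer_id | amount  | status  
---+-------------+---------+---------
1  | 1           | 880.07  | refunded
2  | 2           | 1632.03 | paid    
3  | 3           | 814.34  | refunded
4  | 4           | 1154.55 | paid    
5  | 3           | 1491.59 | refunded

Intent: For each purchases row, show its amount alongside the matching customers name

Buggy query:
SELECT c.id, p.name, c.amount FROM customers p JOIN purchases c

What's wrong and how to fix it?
Bug: JOIN with no ON clause produces a cartesian product; every purchases row pairs with every customers row

Fix: Specify the join condition linking the foreign key to the parent id

Corrected query:
SELECT c.id, p.name, c.amount FROM customers p JOIN purchases c ON c.customer_id = p.id

Result:
id | name  | amount 
---+-------+--------
1  | Dave  | 880.07 
2  | Eve   | 1632.03
3  | Frank | 814.34 
4  | Grace | 1154.55
5  | Frank | 1491.59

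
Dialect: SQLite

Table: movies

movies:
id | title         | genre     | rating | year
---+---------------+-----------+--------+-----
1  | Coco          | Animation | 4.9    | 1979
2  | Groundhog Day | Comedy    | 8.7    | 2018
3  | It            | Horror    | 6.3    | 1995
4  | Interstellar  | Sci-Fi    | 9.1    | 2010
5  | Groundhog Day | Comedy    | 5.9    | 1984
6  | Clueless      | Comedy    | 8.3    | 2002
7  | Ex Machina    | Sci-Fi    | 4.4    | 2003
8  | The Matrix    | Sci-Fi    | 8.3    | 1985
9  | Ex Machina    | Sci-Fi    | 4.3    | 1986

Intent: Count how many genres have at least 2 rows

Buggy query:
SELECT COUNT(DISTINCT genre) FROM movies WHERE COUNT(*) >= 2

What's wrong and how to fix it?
Bug: COUNT(*) cannot appear in WHERE; the per-group count doesn't exist yet

Fix: Use a subquery that GROUPs and filters with HAVING, then count its rows

Corrected query:
SELECT COUNT(*) FROM (SELECT genre FROM movies GROUP BY genre HAVING COUNT(*) >= 2)

Result:
COUNT(*)
--------
2       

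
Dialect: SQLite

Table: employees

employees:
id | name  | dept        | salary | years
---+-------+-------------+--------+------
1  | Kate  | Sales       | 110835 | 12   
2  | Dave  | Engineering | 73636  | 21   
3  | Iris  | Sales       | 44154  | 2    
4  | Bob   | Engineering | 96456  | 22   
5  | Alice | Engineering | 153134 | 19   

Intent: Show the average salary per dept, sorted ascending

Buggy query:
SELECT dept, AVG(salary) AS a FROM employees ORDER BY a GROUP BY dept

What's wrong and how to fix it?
Bug: ORDER BY appears before GROUP BY; SQL clause order requires GROUP BY first

Fix: Reorder: SELECT … FROM … GROUP BY … ORDER BY …

Corrected query:
SELECT dept, AVG(salary) AS a FROM employees GROUP BY dept ORDER BY a

Result:
dept        | a      
------------+--------
Sales       | 77494.5
Engineering | 107742 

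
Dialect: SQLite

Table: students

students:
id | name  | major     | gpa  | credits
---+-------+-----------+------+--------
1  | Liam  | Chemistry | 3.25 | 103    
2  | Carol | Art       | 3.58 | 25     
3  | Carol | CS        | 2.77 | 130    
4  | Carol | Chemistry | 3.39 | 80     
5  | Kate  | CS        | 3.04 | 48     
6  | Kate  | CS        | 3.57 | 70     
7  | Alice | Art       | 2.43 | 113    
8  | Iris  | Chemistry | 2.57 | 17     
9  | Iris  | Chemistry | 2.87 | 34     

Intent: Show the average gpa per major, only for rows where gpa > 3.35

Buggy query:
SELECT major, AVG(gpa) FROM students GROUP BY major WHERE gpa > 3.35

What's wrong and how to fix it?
Bug: WHERE cannot follow GROUP BY

Fix: Move the WHERE clause before GROUP BY

Corrected query:
SELECT major, AVG(gpa) FROM students WHERE gpa > 3.35 GROUP BY major

Result:
major     | AVG(gpa)
----------+---------
Art       | 3.58    
CS        | 3.57    
Chemistry | 3.39    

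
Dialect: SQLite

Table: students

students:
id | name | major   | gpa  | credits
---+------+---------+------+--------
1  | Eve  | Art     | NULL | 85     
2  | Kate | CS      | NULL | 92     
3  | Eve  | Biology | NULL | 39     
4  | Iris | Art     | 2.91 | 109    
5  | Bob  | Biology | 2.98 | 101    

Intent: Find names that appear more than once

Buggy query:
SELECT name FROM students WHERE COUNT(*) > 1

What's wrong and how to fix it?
Bug: COUNT(*) is an aggregate and cannot be used in WHERE

Fix: Group first, then use HAVING for the count condition

Corrected query:
SELECT name FROM students GROUP BY name HAVING COUNT(*) > 1

Result:
name
----
Eve 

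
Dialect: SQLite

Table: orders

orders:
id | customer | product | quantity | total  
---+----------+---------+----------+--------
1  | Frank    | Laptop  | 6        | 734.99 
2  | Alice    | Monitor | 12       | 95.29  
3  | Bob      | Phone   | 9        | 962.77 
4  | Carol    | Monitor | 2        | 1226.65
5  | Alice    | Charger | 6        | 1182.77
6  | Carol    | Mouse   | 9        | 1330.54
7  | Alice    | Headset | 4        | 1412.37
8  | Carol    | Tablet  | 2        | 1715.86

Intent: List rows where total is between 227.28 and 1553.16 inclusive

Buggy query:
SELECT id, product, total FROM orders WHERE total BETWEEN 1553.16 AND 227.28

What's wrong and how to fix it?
Bug: BETWEEN expects the lower bound first; with 1553.16 AND 227.28 the range is empty

Fix: Swap the bounds so the smaller value comes first

Corrected query:
SELECT id, product, total FROM orders WHERE total BETWEEN 227.28 AND 1553.16

Result:
id | product | total  
---+---------+--------
1  | Laptop  | 734.99 
3  | Phone   | 962.77 
4  | Monitor | 1226.65
5  | Charger | 1182.77
6  | Mouse   | 1330.54
7  | Headset | 1412.37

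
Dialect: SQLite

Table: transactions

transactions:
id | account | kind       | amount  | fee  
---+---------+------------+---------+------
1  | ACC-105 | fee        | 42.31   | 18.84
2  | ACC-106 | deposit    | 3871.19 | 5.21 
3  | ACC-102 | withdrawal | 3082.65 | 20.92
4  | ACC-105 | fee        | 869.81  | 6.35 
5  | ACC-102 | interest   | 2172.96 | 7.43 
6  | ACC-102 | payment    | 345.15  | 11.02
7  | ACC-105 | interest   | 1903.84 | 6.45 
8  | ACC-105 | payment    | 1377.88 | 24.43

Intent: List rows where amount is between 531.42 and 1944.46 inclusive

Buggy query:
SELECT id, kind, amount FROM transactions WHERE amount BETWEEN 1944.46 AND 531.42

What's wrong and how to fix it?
Bug: BETWEEN expects the lower bound first; with 1944.46 AND 531.42 the range is empty

Fix: Swap the bounds so the smaller value comes first

Corrected query:
SELECT id, kind, amount FROM transactions WHERE amount BETWEEN 531.42 AND 1944.46

Result:
id | kind     | amount 
---+----------+--------
4  | fee      | 869.81 
7  | interest | 1903.84
8  | payment  | 1377.88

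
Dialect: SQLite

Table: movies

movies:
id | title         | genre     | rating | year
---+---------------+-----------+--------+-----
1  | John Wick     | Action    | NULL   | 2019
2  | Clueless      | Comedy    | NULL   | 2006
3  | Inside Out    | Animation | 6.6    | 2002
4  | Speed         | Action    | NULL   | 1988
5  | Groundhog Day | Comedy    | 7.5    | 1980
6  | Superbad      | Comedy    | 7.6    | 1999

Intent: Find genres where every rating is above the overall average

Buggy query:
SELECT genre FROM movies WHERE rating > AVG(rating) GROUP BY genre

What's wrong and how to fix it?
Bug: WHERE evaluates per row before aggregation, so AVG() is unavailable

Fix: Use a subquery for AVG and a HAVING MIN(...) filter so the condition holds for every row in the group

Corrected query:
SELECT genre FROM movies GROUP BY genre HAVING MIN(rating) > (SELECT AVG(rating) FROM movies)

Result:
genre 
------
Comedy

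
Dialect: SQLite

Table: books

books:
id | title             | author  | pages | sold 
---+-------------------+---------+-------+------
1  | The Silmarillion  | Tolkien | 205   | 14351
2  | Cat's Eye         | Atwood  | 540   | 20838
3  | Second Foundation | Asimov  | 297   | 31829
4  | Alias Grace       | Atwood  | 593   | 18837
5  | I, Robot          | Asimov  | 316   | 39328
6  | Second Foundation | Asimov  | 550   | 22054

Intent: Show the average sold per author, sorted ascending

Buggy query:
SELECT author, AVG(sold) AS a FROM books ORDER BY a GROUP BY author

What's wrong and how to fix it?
Bug: ORDER BY appears before GROUP BY; SQL clause order requires GROUP BY first

Fix: Move ORDER BY to the end, after GROUP BY

Corrected query:
SELECT author, AVG(sold) AS a FROM books GROUP BY author ORDER BY a

Result:
author  | a           
--------+-------------
Tolkien | 14351       
Atwood  | 19837.5     
Asimov  | 31070.333333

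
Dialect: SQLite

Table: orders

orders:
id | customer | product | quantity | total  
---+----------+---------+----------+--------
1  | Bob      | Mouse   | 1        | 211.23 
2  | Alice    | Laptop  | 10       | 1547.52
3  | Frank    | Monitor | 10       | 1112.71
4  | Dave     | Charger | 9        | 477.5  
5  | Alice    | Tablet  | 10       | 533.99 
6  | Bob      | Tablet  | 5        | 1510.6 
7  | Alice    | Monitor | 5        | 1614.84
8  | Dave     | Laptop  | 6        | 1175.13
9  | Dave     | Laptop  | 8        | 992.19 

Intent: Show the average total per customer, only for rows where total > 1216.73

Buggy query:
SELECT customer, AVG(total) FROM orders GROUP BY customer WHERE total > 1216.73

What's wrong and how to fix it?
Bug: WHERE cannot follow GROUP BY

Fix: Place WHERE between FROM and GROUP BY

Corrected query:
SELECT customer, AVG(total) FROM orders WHERE total > 1216.73 GROUP BY customer

Result:
customer | AVG(total)
---------+-----------
Alice    | 1581.18   
Bob      | 1510.6    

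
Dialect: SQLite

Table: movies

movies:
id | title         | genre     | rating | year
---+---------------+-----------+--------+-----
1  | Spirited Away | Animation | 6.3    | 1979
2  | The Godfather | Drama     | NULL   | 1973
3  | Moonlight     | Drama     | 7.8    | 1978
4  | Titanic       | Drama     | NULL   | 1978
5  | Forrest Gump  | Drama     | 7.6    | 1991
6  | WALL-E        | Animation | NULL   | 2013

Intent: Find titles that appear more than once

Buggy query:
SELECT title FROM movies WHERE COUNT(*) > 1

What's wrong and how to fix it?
Bug: WHERE can't reference COUNT(*); aggregates are computed after WHERE

Fix: GROUP BY title, then filter groups with HAVING COUNT(*) > 1

Corrected query:
SELECT title FROM movies GROUP BY title HAVING COUNT(*) > 1

Result:
(no rows)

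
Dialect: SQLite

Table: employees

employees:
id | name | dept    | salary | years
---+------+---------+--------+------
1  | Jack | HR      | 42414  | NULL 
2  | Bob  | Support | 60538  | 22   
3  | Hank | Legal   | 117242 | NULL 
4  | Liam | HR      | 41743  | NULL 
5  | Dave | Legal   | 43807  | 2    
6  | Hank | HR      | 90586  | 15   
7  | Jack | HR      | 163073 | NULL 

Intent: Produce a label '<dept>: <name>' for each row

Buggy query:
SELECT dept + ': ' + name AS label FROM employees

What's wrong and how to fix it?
Bug: SQLite uses || for string concatenation; + coerces text to numbers (yielding 0)

Fix: Replace + with || to concatenate text

Corrected query:
SELECT dept || ': ' || name AS label FROM employees

Result:
label       
------------
HR: Jack    
Support: Bob
Legal: Hank 
HR: Liam    
Legal: Dave 
HR: Hank    
HR: Jack    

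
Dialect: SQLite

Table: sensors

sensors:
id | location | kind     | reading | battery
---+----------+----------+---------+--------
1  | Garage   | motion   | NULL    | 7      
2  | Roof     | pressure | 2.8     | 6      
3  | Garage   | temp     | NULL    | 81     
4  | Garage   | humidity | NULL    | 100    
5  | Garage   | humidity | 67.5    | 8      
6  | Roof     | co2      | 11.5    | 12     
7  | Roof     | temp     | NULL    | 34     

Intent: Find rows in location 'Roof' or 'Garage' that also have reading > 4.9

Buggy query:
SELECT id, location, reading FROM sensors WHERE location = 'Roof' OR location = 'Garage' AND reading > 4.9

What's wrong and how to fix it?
Bug: AND binds tighter than OR, so this parses as location = 'Roof' OR (location = 'Garage' AND reading > 4.9)

Fix: Group the OR with parentheses (or use IN), then AND the threshold

Corrected query:
SELECT id, location, reading FROM sensors WHERE (location = 'Roof' OR location = 'Garage') AND reading > 4.9

Result:
id | location | reading
---+----------+--------
5  | Garage   | 67.5   
6  | Roof     | 11.5   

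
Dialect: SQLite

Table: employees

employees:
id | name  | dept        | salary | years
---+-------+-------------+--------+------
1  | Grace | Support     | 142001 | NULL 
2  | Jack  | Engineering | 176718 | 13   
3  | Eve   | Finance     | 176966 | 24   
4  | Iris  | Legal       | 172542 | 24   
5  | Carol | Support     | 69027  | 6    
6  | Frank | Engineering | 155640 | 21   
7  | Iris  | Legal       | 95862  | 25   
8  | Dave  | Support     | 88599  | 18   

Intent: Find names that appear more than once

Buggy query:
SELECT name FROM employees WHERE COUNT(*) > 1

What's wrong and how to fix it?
Bug: WHERE can't reference COUNT(*); aggregates are computed after WHERE

Fix: GROUP BY name, then filter groups with HAVING COUNT(*) > 1

Corrected query:
SELECT name FROM employees GROUP BY name HAVING COUNT(*) > 1

Result:
name
----
Iris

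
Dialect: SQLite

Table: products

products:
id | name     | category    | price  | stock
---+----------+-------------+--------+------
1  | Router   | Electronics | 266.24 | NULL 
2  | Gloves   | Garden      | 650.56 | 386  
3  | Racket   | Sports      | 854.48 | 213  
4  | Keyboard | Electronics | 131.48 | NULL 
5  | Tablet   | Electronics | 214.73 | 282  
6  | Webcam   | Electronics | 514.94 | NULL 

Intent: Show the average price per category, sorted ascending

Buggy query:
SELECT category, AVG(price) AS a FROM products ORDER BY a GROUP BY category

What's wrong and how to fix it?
Bug: GROUP BY must precede ORDER BY

Fix: Reorder: SELECT … FROM … GROUP BY … ORDER BY …

Corrected query:
SELECT category, AVG(price) AS a FROM products GROUP BY category ORDER BY a

Result:
category    | a       
------------+---------
Electronics | 281.8475
Garden      | 650.56  
Sports      | 854.48  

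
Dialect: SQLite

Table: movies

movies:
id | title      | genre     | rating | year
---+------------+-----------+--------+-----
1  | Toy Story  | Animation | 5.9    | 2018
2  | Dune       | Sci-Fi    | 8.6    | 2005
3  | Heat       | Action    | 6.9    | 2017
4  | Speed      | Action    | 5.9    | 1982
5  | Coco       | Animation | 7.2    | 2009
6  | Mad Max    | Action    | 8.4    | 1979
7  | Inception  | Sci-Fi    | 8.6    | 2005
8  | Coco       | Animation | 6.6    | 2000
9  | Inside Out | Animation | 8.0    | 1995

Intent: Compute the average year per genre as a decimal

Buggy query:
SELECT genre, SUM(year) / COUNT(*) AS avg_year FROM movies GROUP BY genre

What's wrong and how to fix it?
Bug: SUM(year) and COUNT(*) are both integers; the division truncates the fractional part

Fix: Multiply by 1.0 (or CAST to REAL) to force floating-point division

Corrected query:
SELECT genre, SUM(year) * 1.0 / COUNT(*) AS avg_year FROM movies GROUP BY genre

Result:
genre     | avg_year   
----------+------------
Action    | 1992.666667
Animation | 2005.5     
Sci-Fi    | 2005       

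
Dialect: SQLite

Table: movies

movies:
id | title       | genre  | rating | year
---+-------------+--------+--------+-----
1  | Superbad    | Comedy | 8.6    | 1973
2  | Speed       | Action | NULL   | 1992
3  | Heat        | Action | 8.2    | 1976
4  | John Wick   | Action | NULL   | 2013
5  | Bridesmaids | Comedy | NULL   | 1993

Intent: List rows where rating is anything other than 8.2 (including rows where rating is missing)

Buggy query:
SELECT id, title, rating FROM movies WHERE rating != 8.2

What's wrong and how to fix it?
Bug: Inequality against NULL is unknown, not true; rows with NULL are dropped

Fix: Add an explicit OR rating IS NULL to include the missing-value rows

Corrected query:
SELECT id, title, rating FROM movies WHERE rating != 8.2 OR rating IS NULL

Result:
id | title       | rating
---+-------------+-------
1  | Superbad    | 8.6   
2  | Speed       | NULL  
4  | John Wick   | NULL  
5  | Bridesmaids | NULL  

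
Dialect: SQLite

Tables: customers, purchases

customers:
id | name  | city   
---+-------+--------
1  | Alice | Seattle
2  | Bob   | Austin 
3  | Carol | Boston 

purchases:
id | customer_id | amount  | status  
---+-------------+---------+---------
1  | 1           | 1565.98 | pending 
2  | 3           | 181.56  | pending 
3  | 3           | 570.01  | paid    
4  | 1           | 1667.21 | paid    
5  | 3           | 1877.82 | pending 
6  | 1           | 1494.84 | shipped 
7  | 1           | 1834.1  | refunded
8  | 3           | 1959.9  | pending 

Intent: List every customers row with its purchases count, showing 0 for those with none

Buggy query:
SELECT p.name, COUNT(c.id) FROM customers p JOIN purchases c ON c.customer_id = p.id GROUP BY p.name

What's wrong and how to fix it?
Bug: An inner join excludes parents with zero children

Fix: Switch to LEFT JOIN to retain unmatched parent rows

Corrected query:
SELECT p.name, COUNT(c.id) FROM customers p LEFT JOIN purchases c ON c.customer_id = p.id GROUP BY p.name

Result:
name  | COUNT(c.id)
------+------------
Alice | 4          
Bob   | 0          
Carol | 4          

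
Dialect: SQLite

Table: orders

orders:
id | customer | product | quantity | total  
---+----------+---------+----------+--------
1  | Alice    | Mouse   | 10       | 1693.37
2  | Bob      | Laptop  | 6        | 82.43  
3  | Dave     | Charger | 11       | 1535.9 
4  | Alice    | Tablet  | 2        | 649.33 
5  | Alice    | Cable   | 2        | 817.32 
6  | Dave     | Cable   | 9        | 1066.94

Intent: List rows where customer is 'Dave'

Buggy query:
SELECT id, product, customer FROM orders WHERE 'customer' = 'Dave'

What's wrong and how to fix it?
Bug: 'customer' in single quotes is a string literal, not the column; the comparison is literal-vs-literal and never true

Fix: Reference the column as customer without single quotes

Corrected query:
SELECT id, product, customer FROM orders WHERE customer = 'Dave'

Result:
id | product | customer
---+---------+---------
3  | Charger | Dave    
6  | Cable   | Dave    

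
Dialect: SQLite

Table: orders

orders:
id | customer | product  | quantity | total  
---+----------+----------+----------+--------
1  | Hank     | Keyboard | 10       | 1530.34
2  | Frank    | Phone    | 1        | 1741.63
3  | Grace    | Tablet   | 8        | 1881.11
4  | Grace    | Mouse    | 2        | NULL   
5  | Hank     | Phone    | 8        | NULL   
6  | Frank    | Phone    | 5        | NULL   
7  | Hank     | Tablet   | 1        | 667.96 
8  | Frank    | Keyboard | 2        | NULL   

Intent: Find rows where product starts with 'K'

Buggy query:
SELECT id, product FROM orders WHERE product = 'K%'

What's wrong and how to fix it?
Bug: Wildcards only work with LIKE; '=' treats '%' as a literal character

Fix: Use LIKE for wildcard pattern matching

Corrected query:
SELECT id, product FROM orders WHERE product LIKE 'K%'

Result:
id | product 
---+---------
1  | Keyboard
8  | Keyboard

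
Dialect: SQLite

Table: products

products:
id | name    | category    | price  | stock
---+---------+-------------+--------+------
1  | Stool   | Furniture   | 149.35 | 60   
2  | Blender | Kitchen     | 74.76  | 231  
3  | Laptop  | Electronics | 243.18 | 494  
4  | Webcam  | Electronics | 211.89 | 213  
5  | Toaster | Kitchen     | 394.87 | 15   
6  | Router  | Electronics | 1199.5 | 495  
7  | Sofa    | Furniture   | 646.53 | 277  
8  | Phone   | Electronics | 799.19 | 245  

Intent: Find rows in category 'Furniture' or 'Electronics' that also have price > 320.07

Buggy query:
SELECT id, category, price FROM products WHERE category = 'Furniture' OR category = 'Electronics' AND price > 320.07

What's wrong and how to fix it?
Bug: AND binds tighter than OR, so this parses as category = 'Furniture' OR (category = 'Electronics' AND price > 320.07)

Fix: Add parentheses around the OR so the AND applies to both alternatives

Corrected query:
SELECT id, category, price FROM products WHERE (category = 'Furniture' OR category = 'Electronics') AND price > 320.07

Result:
id | category    | price 
---+-------------+-------
6  | Electronics | 1199.5
7  | Furniture   | 646.53
8  | Electronics | 799.19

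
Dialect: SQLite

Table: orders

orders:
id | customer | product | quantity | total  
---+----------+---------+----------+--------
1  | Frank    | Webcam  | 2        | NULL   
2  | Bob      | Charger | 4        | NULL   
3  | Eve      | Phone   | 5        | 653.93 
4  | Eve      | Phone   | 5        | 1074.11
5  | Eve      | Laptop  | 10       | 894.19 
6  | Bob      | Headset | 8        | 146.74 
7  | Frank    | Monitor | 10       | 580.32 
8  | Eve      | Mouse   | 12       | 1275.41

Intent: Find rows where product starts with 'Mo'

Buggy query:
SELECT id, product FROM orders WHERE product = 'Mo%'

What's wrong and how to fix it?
Bug: Wildcards only work with LIKE; '=' treats '%' as a literal character

Fix: Use LIKE for wildcard pattern matching

Corrected query:
SELECT id, product FROM orders WHERE product LIKE 'Mo%'

Result:
id | product
---+--------
7  | Monitor
8  | Mouse  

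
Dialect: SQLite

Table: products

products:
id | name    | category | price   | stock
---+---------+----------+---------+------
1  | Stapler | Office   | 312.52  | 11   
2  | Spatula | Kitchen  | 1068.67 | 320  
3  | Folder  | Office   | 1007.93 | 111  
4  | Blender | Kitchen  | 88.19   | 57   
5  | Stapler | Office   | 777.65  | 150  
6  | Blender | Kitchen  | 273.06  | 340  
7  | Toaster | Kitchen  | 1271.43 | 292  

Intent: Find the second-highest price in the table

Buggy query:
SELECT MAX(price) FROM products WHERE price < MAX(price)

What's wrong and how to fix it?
Bug: The inner MAX is an aggregate inside WHERE, which is not allowed

Fix: Compute the overall MAX in a subquery, then take MAX of rows below it

Corrected query:
SELECT MAX(price) FROM products WHERE price < (SELECT MAX(price) FROM products)

Result:
MAX(price)
----------
1068.67   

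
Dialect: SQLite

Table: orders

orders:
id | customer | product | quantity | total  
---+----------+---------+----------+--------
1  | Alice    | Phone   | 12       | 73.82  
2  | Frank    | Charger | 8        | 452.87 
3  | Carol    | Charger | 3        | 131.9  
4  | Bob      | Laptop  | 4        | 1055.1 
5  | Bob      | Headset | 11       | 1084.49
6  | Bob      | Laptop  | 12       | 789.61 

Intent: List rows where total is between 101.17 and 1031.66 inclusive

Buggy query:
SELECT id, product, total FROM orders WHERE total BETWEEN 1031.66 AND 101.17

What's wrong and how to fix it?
Bug: BETWEEN expects the lower bound first; with 1031.66 AND 101.17 the range is empty

Fix: Swap the bounds so the smaller value comes first

Corrected query:
SELECT id, product, total FROM orders WHERE total BETWEEN 101.17 AND 1031.66

Result:
id | product | total 
---+---------+-------
2  | Charger | 452.87
3  | Charger | 131.9 
6  | Laptop  | 789.61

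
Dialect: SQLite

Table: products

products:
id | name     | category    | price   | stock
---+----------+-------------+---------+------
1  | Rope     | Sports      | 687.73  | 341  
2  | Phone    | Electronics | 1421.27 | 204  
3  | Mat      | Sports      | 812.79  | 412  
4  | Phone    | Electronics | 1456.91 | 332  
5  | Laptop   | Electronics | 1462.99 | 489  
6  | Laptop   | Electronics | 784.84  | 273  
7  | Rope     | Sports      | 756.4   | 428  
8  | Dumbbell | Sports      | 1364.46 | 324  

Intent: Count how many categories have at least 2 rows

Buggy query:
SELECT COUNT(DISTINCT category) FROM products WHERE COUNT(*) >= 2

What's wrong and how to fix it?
Bug: COUNT(*) cannot appear in WHERE; the per-group count doesn't exist yet

Fix: Use a subquery that GROUPs and filters with HAVING, then count its rows

Corrected query:
SELECT COUNT(*) FROM (SELECT category FROM products GROUP BY category HAVING COUNT(*) >= 2)

Result:
COUNT(*)
--------
2       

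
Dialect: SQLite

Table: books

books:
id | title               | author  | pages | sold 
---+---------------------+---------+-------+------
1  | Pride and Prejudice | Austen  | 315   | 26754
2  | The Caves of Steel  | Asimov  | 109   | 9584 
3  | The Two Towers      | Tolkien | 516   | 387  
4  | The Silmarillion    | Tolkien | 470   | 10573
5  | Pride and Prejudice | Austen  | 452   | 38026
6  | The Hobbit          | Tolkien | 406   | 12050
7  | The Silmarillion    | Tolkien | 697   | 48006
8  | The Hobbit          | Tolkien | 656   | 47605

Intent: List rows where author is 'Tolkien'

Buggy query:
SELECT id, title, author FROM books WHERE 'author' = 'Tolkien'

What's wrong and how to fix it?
Bug: 'author' in single quotes is a string literal, not the column; the comparison is literal-vs-literal and never true

Fix: Remove the quotes around the column name (or use double quotes for an identifier)

Corrected query:
SELECT id, title, author FROM books WHERE author = 'Tolkien'

Result:
id | title            | author 
---+------------------+--------
3  | The Two Towers   | Tolkien
4  | The Silmarillion | Tolkien
6  | The Hobbit       | Tolkien
7  | The Silmarillion | Tolkien
8  | The Hobbit       | Tolkien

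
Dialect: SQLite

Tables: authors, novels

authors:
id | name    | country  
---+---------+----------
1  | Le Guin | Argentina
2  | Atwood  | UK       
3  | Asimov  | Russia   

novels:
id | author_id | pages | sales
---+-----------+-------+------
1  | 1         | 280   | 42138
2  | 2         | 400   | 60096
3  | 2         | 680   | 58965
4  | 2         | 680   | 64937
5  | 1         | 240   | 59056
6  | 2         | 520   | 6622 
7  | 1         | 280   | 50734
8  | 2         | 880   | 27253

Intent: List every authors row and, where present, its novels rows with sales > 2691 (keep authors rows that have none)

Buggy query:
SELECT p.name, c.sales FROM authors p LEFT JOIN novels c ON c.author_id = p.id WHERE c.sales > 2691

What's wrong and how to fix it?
Bug: Filtering c.sales in WHERE discards the NULL rows produced by LEFT JOIN, turning it into an inner join

Fix: Put 'c.sales > 2691' in the JOIN's ON clause instead of WHERE

Corrected query:
SELECT p.name, c.sales FROM authors p LEFT JOIN novels c ON c.author_id = p.id AND c.sales > 2691

Result:
name    | sales
--------+------
Le Guin | 42138
Le Guin | 50734
Le Guin | 59056
Atwood  | 6622 
Atwood  | 27253
Atwood  | 58965
Atwood  | 60096
Atwood  | 64937
Asimov  | NULL 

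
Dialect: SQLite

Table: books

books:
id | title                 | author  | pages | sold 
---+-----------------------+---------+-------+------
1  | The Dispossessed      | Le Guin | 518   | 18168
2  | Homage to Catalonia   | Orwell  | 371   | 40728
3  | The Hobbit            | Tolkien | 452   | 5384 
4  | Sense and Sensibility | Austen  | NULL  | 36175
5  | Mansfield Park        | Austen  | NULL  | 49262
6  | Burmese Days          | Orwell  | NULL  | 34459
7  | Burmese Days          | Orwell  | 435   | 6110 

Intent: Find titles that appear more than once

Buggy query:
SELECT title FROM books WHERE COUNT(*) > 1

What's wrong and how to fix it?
Bug: COUNT(*) is an aggregate and cannot be used in WHERE

Fix: GROUP BY title, then filter groups with HAVING COUNT(*) > 1

Corrected query:
SELECT title FROM books GROUP BY title HAVING COUNT(*) > 1

Result:
title       
------------
Burmese Days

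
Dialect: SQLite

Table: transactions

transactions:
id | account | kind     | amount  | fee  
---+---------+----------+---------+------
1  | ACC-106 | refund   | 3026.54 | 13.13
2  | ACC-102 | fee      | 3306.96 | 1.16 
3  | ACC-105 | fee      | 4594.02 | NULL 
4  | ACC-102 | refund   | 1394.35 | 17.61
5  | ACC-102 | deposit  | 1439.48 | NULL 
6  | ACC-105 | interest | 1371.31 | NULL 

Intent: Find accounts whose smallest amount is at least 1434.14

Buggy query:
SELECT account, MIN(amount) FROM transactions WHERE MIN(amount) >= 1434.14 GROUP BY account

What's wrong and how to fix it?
Bug: MIN() in WHERE is a misuse of aggregate

Fix: Replace WHERE with HAVING after the GROUP BY

Corrected query:
SELECT account, MIN(amount) FROM transactions GROUP BY account HAVING MIN(amount) >= 1434.14

Result:
account | MIN(amount)
--------+------------
ACC-106 | 3026.54    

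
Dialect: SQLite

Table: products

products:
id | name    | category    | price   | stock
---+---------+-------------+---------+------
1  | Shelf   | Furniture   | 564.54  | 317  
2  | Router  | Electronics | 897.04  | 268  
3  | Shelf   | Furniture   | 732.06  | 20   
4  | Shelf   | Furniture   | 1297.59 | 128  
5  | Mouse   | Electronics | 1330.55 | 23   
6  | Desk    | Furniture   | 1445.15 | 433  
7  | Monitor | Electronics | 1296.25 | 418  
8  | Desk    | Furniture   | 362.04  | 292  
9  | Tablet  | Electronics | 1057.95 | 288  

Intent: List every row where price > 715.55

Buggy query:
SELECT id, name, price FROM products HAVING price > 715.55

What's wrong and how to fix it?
Bug: This is a non-aggregate query (no GROUP BY, no aggregates), so in SQLite the HAVING clause is invalid here; a row-level condition belongs in WHERE

Fix: Use WHERE for row-level filtering

Corrected query:
SELECT id, name, price FROM products WHERE price > 715.55

Result:
id | name    | price  
---+---------+--------
2  | Router  | 897.04 
3  | Shelf   | 732.06 
4  | Shelf   | 1297.59
5  | Mouse   | 1330.55
6  | Desk    | 1445.15
7  | Monitor | 1296.25
9  | Tablet  | 1057.95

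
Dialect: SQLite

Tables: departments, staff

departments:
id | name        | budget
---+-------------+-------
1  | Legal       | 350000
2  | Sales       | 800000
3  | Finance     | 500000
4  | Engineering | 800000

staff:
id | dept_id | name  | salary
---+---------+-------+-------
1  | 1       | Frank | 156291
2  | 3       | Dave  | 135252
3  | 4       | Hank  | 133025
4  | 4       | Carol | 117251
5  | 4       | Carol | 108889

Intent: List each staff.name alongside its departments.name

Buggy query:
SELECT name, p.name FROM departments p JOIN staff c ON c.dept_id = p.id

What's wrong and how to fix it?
Bug: 'name' exists in both joined tables, so the database can't tell which one is meant

Fix: Prefix ambiguous columns with the table alias

Corrected query:
SELECT c.name, p.name FROM departments p JOIN staff c ON c.dept_id = p.id

Result:
name  | name       
------+------------
Frank | Legal      
Dave  | Finance    
Hank  | Engineering
Carol | Engineering
Carol | Engineering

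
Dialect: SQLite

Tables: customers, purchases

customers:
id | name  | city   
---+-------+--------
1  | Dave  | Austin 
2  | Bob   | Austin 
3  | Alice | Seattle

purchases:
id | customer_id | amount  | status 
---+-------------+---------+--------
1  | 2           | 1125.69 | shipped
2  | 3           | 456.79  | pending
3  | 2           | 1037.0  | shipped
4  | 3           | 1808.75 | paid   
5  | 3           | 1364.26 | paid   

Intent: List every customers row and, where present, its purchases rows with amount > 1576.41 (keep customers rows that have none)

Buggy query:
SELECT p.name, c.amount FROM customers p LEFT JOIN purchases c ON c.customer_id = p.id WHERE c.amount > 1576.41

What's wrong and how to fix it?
Bug: Filtering c.amount in WHERE discards the NULL rows produced by LEFT JOIN, turning it into an inner join

Fix: Put 'c.amount > 1576.41' in the JOIN's ON clause instead of WHERE

Corrected query:
SELECT p.name, c.amount FROM customers p LEFT JOIN purchases c ON c.customer_id = p.id AND c.amount > 1576.41

Result:
name  | amount 
------+--------
Dave  | NULL   
Bob   | NULL   
Alice | 1808.75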